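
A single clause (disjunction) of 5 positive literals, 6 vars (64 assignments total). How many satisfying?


Step 1: Total=2^6=64
Step 2: Unsat when all 5 false: 2^1=2
Step 3: Sat=64-2=62

62


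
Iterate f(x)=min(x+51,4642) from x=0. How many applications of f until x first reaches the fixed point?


Step 1: x=0, cap=4642, increment=51
Step 2: x grows by 51 each step until capped at 4642; fixed point is x=4642
Step 3: iterations = ceil(4642/51) = 92

92


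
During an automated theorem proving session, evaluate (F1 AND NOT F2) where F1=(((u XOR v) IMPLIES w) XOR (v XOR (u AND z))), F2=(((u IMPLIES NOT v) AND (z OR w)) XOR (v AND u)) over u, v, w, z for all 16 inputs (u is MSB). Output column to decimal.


F1 = (((u XOR v) IMPLIES w) XOR (v XOR (u AND z)))
F2 = (((u IMPLIES NOT v) AND (z OR w)) XOR (v AND u))
Counterexample to F1=>F2 is where F1=1 and F2=0.
Evaluate each row (bits = u,v,w,z, MSB first):
  row 0 [0000]: F1=1 F2=0 -> F1&~F2 -> 1
  row 1 [0001]: F1=1 F2=1 -> F1&~F2 -> 0
  row 2 [0010]: F1=1 F2=1 -> F1&~F2 -> 0
  row 3 [0011]: F1=1 F2=1 -> F1&~F2 -> 0
  row 4 [0100]: F1=1 F2=0 -> F1&~F2 -> 1
  row 5 [0101]: F1=1 F2=1 -> F1&~F2 -> 0
  row 6 [0110]: F1=0 F2=1 -> F1&~F2 -> 0
  row 7 [0111]: F1=0 F2=1 -> F1&~F2 -> 0
  row 8 [1000]: F1=0 F2=0 -> F1&~F2 -> 0
  row 9 [1001]: F1=1 F2=1 -> F1&~F2 -> 0
  row 10 [1010]: F1=1 F2=1 -> F1&~F2 -> 0
  row 11 [1011]: F1=0 F2=1 -> F1&~F2 -> 0
  row 12 [1100]: F1=0 F2=1 -> F1&~F2 -> 0
  row 13 [1101]: F1=1 F2=1 -> F1&~F2 -> 0
  row 14 [1110]: F1=0 F2=1 -> F1&~F2 -> 0
  row 15 [1111]: F1=1 F2=1 -> F1&~F2 -> 0
Full result column, 4 rows per line (u,v fixed per line; w,z runs 00..11 left to right):
  rows 0-3 [u,v=00]: 1000  = hex 8
  rows 4-7 [u,v=01]: 1000  = hex 8
  rows 8-11 [u,v=10]: 0000  = hex 0
  rows 12-15 [u,v=11]: 0000  = hex 0
Counterexample vector (row 0 .. row 15) = 1000100000000000
Output column grouped in 4s = 1000 1000 0000 0000 = 0x8800
Convert to decimal digit by digit (value = value*16 + digit):
  8 -> 8
  8*16 + 8 = 136
  136*16 + 0 = 2176
  2176*16 + 0 = 34816
Decimal = 34816

34816


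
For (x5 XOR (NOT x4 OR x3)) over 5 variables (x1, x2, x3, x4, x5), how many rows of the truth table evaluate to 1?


Formula: (x5 XOR (NOT x4 OR x3)) over 5 vars (32 rows)
Evaluate each row (x1, x2, x3, x4, x5 as bits, MSB first):
  row 0 [00000]: (0 XOR (NOT 0 OR 0)) -> 1
  row 1 [00001]: (1 XOR (NOT 0 OR 0)) -> 0
  row 2 [00010]: (0 XOR (NOT 1 OR 0)) -> 0
  row 3 [00011]: (1 XOR (NOT 1 OR 0)) -> 1
  row 4 [00100]: (0 XOR (NOT 0 OR 1)) -> 1
  row 5 [00101]: (1 XOR (NOT 0 OR 1)) -> 0
  row 6 [00110]: (0 XOR (NOT 1 OR 1)) -> 1
  row 7 [00111]: (1 XOR (NOT 1 OR 1)) -> 0
  row 8 [01000]: (0 XOR (NOT 0 OR 0)) -> 1
  row 9 [01001]: (1 XOR (NOT 0 OR 0)) -> 0
  row 10 [01010]: (0 XOR (NOT 1 OR 0)) -> 0
  row 11 [01011]: (1 XOR (NOT 1 OR 0)) -> 1
  row 12 [01100]: (0 XOR (NOT 0 OR 1)) -> 1
  row 13 [01101]: (1 XOR (NOT 0 OR 1)) -> 0
  row 14 [01110]: (0 XOR (NOT 1 OR 1)) -> 1
  row 15 [01111]: (1 XOR (NOT 1 OR 1)) -> 0
  row 16 [10000]: (0 XOR (NOT 0 OR 0)) -> 1
  row 17 [10001]: (1 XOR (NOT 0 OR 0)) -> 0
  row 18 [10010]: (0 XOR (NOT 1 OR 0)) -> 0
  row 19 [10011]: (1 XOR (NOT 1 OR 0)) -> 1
  row 20 [10100]: (0 XOR (NOT 0 OR 1)) -> 1
  row 21 [10101]: (1 XOR (NOT 0 OR 1)) -> 0
  row 22 [10110]: (0 XOR (NOT 1 OR 1)) -> 1
  row 23 [10111]: (1 XOR (NOT 1 OR 1)) -> 0
  row 24 [11000]: (0 XOR (NOT 0 OR 0)) -> 1
  row 25 [11001]: (1 XOR (NOT 0 OR 0)) -> 0
  row 26 [11010]: (0 XOR (NOT 1 OR 0)) -> 0
  row 27 [11011]: (1 XOR (NOT 1 OR 0)) -> 1
  row 28 [11100]: (0 XOR (NOT 0 OR 1)) -> 1
  row 29 [11101]: (1 XOR (NOT 0 OR 1)) -> 0
  row 30 [11110]: (0 XOR (NOT 1 OR 1)) -> 1
  row 31 [11111]: (1 XOR (NOT 1 OR 1)) -> 0
Full result column, 8 rows per line (x1,x2 fixed per line; x3,x4,x5 runs 000..111 left to right):
  rows 0-7 [x1,x2=00]: 10011010  (ones: 4)
  rows 8-15 [x1,x2=01]: 10011010  (ones: 4)
  rows 16-23 [x1,x2=10]: 10011010  (ones: 4)
  rows 24-31 [x1,x2=11]: 10011010  (ones: 4)
Count of 1-rows = 4+4+4+4 = 16

16


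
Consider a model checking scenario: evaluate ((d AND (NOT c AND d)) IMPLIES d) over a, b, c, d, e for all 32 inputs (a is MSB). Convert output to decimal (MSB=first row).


Formula: ((d AND (NOT c AND d)) IMPLIES d) over a, b, c, d, e (32 rows)
Evaluate each row (bits = a,b,c,d,e, MSB first):
  row 0 [00000]: ((0 AND (NOT 0 AND 0)) IMPLIES 0) -> 1
  row 1 [00001]: ((0 AND (NOT 0 AND 0)) IMPLIES 0) -> 1
  row 2 [00010]: ((1 AND (NOT 0 AND 1)) IMPLIES 1) -> 1
  row 3 [00011]: ((1 AND (NOT 0 AND 1)) IMPLIES 1) -> 1
  row 4 [00100]: ((0 AND (NOT 1 AND 0)) IMPLIES 0) -> 1
  row 5 [00101]: ((0 AND (NOT 1 AND 0)) IMPLIES 0) -> 1
  row 6 [00110]: ((1 AND (NOT 1 AND 1)) IMPLIES 1) -> 1
  row 7 [00111]: ((1 AND (NOT 1 AND 1)) IMPLIES 1) -> 1
  row 8 [01000]: ((0 AND (NOT 0 AND 0)) IMPLIES 0) -> 1
  row 9 [01001]: ((0 AND (NOT 0 AND 0)) IMPLIES 0) -> 1
  row 10 [01010]: ((1 AND (NOT 0 AND 1)) IMPLIES 1) -> 1
  row 11 [01011]: ((1 AND (NOT 0 AND 1)) IMPLIES 1) -> 1
  row 12 [01100]: ((0 AND (NOT 1 AND 0)) IMPLIES 0) -> 1
  row 13 [01101]: ((0 AND (NOT 1 AND 0)) IMPLIES 0) -> 1
  row 14 [01110]: ((1 AND (NOT 1 AND 1)) IMPLIES 1) -> 1
  row 15 [01111]: ((1 AND (NOT 1 AND 1)) IMPLIES 1) -> 1
  row 16 [10000]: ((0 AND (NOT 0 AND 0)) IMPLIES 0) -> 1
  row 17 [10001]: ((0 AND (NOT 0 AND 0)) IMPLIES 0) -> 1
  row 18 [10010]: ((1 AND (NOT 0 AND 1)) IMPLIES 1) -> 1
  row 19 [10011]: ((1 AND (NOT 0 AND 1)) IMPLIES 1) -> 1
  row 20 [10100]: ((0 AND (NOT 1 AND 0)) IMPLIES 0) -> 1
  row 21 [10101]: ((0 AND (NOT 1 AND 0)) IMPLIES 0) -> 1
  row 22 [10110]: ((1 AND (NOT 1 AND 1)) IMPLIES 1) -> 1
  row 23 [10111]: ((1 AND (NOT 1 AND 1)) IMPLIES 1) -> 1
  row 24 [11000]: ((0 AND (NOT 0 AND 0)) IMPLIES 0) -> 1
  row 25 [11001]: ((0 AND (NOT 0 AND 0)) IMPLIES 0) -> 1
  row 26 [11010]: ((1 AND (NOT 0 AND 1)) IMPLIES 1) -> 1
  row 27 [11011]: ((1 AND (NOT 0 AND 1)) IMPLIES 1) -> 1
  row 28 [11100]: ((0 AND (NOT 1 AND 0)) IMPLIES 0) -> 1
  row 29 [11101]: ((0 AND (NOT 1 AND 0)) IMPLIES 0) -> 1
  row 30 [11110]: ((1 AND (NOT 1 AND 1)) IMPLIES 1) -> 1
  row 31 [11111]: ((1 AND (NOT 1 AND 1)) IMPLIES 1) -> 1
Full result column, 4 rows per line (a,b,c fixed per line; d,e runs 00..11 left to right):
  rows 0-3 [a,b,c=000]: 1111  = hex F
  rows 4-7 [a,b,c=001]: 1111  = hex F
  rows 8-11 [a,b,c=010]: 1111  = hex F
  rows 12-15 [a,b,c=011]: 1111  = hex F
  rows 16-19 [a,b,c=100]: 1111  = hex F
  rows 20-23 [a,b,c=101]: 1111  = hex F
  rows 24-27 [a,b,c=110]: 1111  = hex F
  rows 28-31 [a,b,c=111]: 1111  = hex F
Output column (row 0 .. row 31) = 11111111111111111111111111111111
Output column grouped in 4s = 1111 1111 1111 1111 1111 1111 1111 1111 = 0xFFFFFFFF
Convert to decimal digit by digit (value = value*16 + digit):
  F -> 15
  15*16 + 15 (F) = 255
  255*16 + 15 (F) = 4095
  4095*16 + 15 (F) = 65535
  65535*16 + 15 (F) = 1048575
  1048575*16 + 15 (F) = 16777215
  16777215*16 + 15 (F) = 268435455
  268435455*16 + 15 (F) = 4294967295
Decimal = 4294967295

4294967295


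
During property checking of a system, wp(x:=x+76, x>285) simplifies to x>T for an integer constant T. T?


Formula: wp(x:=E, P) = P[E/x] (substitute E for x in postcondition)
Step 1: Postcondition: x>285
Step 2: Substitute x+76 for x: x+76>285
Step 3: Solve for x: x > 285-76 = 209

209


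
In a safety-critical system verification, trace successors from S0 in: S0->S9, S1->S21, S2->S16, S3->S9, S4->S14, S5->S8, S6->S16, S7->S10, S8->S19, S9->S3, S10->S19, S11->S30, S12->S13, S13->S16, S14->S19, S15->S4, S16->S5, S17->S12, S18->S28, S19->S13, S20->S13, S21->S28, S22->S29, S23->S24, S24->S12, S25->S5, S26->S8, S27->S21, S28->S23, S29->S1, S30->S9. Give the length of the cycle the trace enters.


Trace from S0 until a state repeats:
  S0 -> S9 -> S3 -> S9
S9 first seen at step 1, revisited at step 3.
Cycle length = 3 - 1 = 2

2


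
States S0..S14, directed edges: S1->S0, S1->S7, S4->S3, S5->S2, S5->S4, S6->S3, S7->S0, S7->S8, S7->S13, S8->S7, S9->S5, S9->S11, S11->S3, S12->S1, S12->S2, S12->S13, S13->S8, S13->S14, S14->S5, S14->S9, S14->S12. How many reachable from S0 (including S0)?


BFS from S0:
  layer 0: {S0}
Reachable set: {S0}
Count = 1

1


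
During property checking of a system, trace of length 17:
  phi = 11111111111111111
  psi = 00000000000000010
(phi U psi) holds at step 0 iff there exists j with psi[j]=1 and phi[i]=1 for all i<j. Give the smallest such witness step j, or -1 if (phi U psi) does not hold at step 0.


(phi U psi) at 0: need smallest j with psi[j]=1 and phi[i]=1 for all i in [0,j).
Scan from step 0:
  step 0: phi=1, psi=0 -> continue
  step 1: phi=1, psi=0 -> continue
  step 2: phi=1, psi=0 -> continue
  step 3: phi=1, psi=0 -> continue
  step 15: psi=1 and phi held for [0,15) -> witness found
Witness step = 15

15


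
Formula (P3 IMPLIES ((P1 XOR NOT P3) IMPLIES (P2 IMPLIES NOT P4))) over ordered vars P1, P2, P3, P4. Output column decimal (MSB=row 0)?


Formula: (P3 IMPLIES ((P1 XOR NOT P3) IMPLIES (P2 IMPLIES NOT P4))) over P1, P2, P3, P4 (16 rows)
Evaluate each row (bits = P1,P2,P3,P4, MSB first):
  row 0 [0000]: (0 IMPLIES ((0 XOR NOT 0) IMPLIES (0 IMPLIES NOT 0))) -> 1
  row 1 [0001]: (0 IMPLIES ((0 XOR NOT 0) IMPLIES (0 IMPLIES NOT 1))) -> 1
  row 2 [0010]: (1 IMPLIES ((0 XOR NOT 1) IMPLIES (0 IMPLIES NOT 0))) -> 1
  row 3 [0011]: (1 IMPLIES ((0 XOR NOT 1) IMPLIES (0 IMPLIES NOT 1))) -> 1
  row 4 [0100]: (0 IMPLIES ((0 XOR NOT 0) IMPLIES (1 IMPLIES NOT 0))) -> 1
  row 5 [0101]: (0 IMPLIES ((0 XOR NOT 0) IMPLIES (1 IMPLIES NOT 1))) -> 1
  row 6 [0110]: (1 IMPLIES ((0 XOR NOT 1) IMPLIES (1 IMPLIES NOT 0))) -> 1
  row 7 [0111]: (1 IMPLIES ((0 XOR NOT 1) IMPLIES (1 IMPLIES NOT 1))) -> 1
  row 8 [1000]: (0 IMPLIES ((1 XOR NOT 0) IMPLIES (0 IMPLIES NOT 0))) -> 1
  row 9 [1001]: (0 IMPLIES ((1 XOR NOT 0) IMPLIES (0 IMPLIES NOT 1))) -> 1
  row 10 [1010]: (1 IMPLIES ((1 XOR NOT 1) IMPLIES (0 IMPLIES NOT 0))) -> 1
  row 11 [1011]: (1 IMPLIES ((1 XOR NOT 1) IMPLIES (0 IMPLIES NOT 1))) -> 1
  row 12 [1100]: (0 IMPLIES ((1 XOR NOT 0) IMPLIES (1 IMPLIES NOT 0))) -> 1
  row 13 [1101]: (0 IMPLIES ((1 XOR NOT 0) IMPLIES (1 IMPLIES NOT 1))) -> 1
  row 14 [1110]: (1 IMPLIES ((1 XOR NOT 1) IMPLIES (1 IMPLIES NOT 0))) -> 1
  row 15 [1111]: (1 IMPLIES ((1 XOR NOT 1) IMPLIES (1 IMPLIES NOT 1))) -> 0
Full result column, 4 rows per line (P1,P2 fixed per line; P3,P4 runs 00..11 left to right):
  rows 0-3 [P1,P2=00]: 1111  = hex F
  rows 4-7 [P1,P2=01]: 1111  = hex F
  rows 8-11 [P1,P2=10]: 1111  = hex F
  rows 12-15 [P1,P2=11]: 1110  = hex E
Output column (row 0 .. row 15) = 1111111111111110
Output column grouped in 4s = 1111 1111 1111 1110 = 0xFFFE
Convert to decimal digit by digit (value = value*16 + digit):
  F -> 15
  15*16 + 15 (F) = 255
  255*16 + 15 (F) = 4095
  4095*16 + 14 (E) = 65534
Decimal = 65534

65534


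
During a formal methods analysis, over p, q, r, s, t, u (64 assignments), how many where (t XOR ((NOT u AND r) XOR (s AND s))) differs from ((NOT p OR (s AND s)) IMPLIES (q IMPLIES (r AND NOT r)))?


F1 = (t XOR ((NOT u AND r) XOR (s AND s)))
F2 = ((NOT p OR (s AND s)) IMPLIES (q IMPLIES (r AND NOT r)))
Evaluate both on each of 64 rows (bits = p,q,r,s,t,u):
  row 0 [000000]: F1=0 F2=1 (differ) -> 1
  row 1 [000001]: F1=0 F2=1 (differ) -> 1
  row 2 [000010]: F1=1 F2=1 -> 0
  row 3 [000011]: F1=1 F2=1 -> 0
  row 4 [000100]: F1=1 F2=1 -> 0
  (every remaining row is evaluated the same way; all 64 results are listed next)
Full result column, 8 rows per line (p,q,r fixed per line; s,t,u runs 000..111 left to right):
  rows 0-7 [p,q,r=000]: 11000011  (ones: 4)
  rows 8-15 [p,q,r=001]: 01101001  (ones: 4)
  rows 16-23 [p,q,r=010]: 00111100  (ones: 4)
  rows 24-31 [p,q,r=011]: 10010110  (ones: 4)
  rows 32-39 [p,q,r=100]: 11000011  (ones: 4)
  rows 40-47 [p,q,r=101]: 01101001  (ones: 4)
  rows 48-55 [p,q,r=110]: 11001100  (ones: 4)
  rows 56-63 [p,q,r=111]: 01100110  (ones: 4)
Disagreements = 4+4+4+4+4+4+4+4 = 32

32


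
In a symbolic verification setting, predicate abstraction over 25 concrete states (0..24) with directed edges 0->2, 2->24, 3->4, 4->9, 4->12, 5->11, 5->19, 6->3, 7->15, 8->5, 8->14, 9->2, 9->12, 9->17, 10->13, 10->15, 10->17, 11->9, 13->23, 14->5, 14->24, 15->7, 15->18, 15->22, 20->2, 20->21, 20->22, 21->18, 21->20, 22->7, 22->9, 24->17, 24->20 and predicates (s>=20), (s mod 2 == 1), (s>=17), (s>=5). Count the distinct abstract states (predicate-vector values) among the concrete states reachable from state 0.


BFS from 0:
Concrete reachable: {0, 2, 7, 9, 12, 15, 17, 18, 20, 21, 22, 24}
Abstract via predicates (s>=20), (s mod 2 == 1), (s>=17), (s>=5):
  (0,0,0,0) <- {0, 2}
  (0,0,0,1) <- {12}
  (0,0,1,1) <- {18}
  (0,1,0,1) <- {7, 9, 15}
  (0,1,1,1) <- {17}
  (1,0,1,1) <- {20, 22, 24}
  (1,1,1,1) <- {21}
Distinct abstract states = 7

7


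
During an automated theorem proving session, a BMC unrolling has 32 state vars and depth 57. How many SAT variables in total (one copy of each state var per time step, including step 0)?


BMC unrolls to depth k, creating one copy of each state var for steps 0..k.
Step count = 57 + 1 = 58 (steps 0 through 57)
Vars per step = 32
Total = 32 * 58 = 1856

1856


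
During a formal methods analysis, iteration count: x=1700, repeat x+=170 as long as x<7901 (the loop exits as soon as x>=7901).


Step 1: x goes from 1700 toward 7901 by 170; the body runs while x<7901, so iterations = ceil((bound-start)/step)
Step 2: Distance=6201
Step 3: ceil(6201/170)=37

37


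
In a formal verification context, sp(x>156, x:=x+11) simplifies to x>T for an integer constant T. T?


Formula: sp(P, x:=E) = exists old_x. (x = E[old_x/x]) AND P[old_x/x] (old_x is the value of x before the assignment; eliminate old_x by solving x = E[old_x/x] for old_x)
Step 1: Precondition P: x>156, i.e. old_x > 156
Step 2: Assignment gives x = old_x + 11, so old_x = x - 11
Step 3: Substitute into P: x - 11 > 156
Step 4: Simplify: x > 156+11 = 167

167


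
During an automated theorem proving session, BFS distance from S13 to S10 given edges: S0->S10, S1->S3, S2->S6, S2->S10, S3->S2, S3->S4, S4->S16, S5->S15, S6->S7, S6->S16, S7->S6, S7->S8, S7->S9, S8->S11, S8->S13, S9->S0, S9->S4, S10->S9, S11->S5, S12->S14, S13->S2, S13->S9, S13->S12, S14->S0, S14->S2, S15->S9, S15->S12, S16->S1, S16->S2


BFS layer-by-layer from S13:
  dist 0: {S13}
  dist 1: {S2, S9, S12}
  dist 2: {S0, S4, S6, S10, S14}
  -> S10 reached at distance 2
Shortest path length = 2

2


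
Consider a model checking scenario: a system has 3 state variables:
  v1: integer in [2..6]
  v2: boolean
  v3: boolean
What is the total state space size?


State space = product of domain sizes of all variables.
Domain sizes:
  v1 (integer in [2..6]): 5
  v2 (boolean): 2
  v3 (boolean): 2
Product = 5 * 2 * 2 = 20

20


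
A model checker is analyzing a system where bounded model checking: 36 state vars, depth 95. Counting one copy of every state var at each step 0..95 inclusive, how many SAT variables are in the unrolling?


BMC unrolls to depth k, creating one copy of each state var for steps 0..k.
Step count = 95 + 1 = 96 (steps 0 through 95)
Vars per step = 36
Total = 36 * 96 = 3456

3456


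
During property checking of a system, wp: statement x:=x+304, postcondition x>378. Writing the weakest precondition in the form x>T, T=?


Formula: wp(x:=E, P) = P[E/x] (substitute E for x in postcondition)
Step 1: Postcondition: x>378
Step 2: Substitute x+304 for x: x+304>378
Step 3: Solve for x: x > 378-304 = 74

74


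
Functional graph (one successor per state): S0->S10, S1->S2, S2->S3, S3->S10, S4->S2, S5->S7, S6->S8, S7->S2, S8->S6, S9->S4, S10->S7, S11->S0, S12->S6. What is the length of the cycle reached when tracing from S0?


Trace from S0 until a state repeats:
  S0 -> S10 -> S7 -> S2 -> S3 -> S10
S10 first seen at step 1, revisited at step 5.
Cycle length = 5 - 1 = 4

4


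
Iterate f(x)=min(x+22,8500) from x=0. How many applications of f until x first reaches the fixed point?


Step 1: x=0, cap=8500, increment=22
Step 2: x grows by 22 each step until capped at 8500; fixed point is x=8500
Step 3: iterations = ceil(8500/22) = 387

387


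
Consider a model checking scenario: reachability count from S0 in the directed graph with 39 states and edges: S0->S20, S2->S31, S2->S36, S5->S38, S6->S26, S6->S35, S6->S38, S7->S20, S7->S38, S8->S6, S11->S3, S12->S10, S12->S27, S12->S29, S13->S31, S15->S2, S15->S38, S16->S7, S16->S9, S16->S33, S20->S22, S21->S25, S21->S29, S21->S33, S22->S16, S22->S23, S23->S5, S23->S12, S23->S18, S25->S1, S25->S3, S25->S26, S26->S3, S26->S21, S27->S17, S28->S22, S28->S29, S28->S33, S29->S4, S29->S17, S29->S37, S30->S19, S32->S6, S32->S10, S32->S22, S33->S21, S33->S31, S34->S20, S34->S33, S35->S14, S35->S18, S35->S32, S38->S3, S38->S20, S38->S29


BFS from S0:
  layer 0: {S0}
  layer 1: {S20}
  layer 2: {S22}
  layer 3: {S16, S23}
  layer 4: {S5, S7, S9, S12, S18, S33}
  layer 5: {S10, S21, S27, S29, S31, S38}
  layer 6: {S3, S4, S17, S25, S37}
  layer 7: {S1, S26}
Reachable set: {S0, S1, S3, S4, S5, S7, S9, S10, S12, S16, S17, S18, S20, S21, S22, S23, S25, S26, S27, S29, S31, S33, S37, S38}
Count = 24

24


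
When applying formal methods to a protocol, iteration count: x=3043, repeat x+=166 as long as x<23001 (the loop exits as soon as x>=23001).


Step 1: x goes from 3043 toward 23001 by 166; the body runs while x<23001, so iterations = ceil((bound-start)/step)
Step 2: Distance=19958
Step 3: ceil(19958/166)=121

121


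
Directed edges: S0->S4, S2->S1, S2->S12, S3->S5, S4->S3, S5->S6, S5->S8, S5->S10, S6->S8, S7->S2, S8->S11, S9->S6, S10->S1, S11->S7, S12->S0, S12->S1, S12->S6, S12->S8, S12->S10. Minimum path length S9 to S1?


BFS layer-by-layer from S9:
  dist 0: {S9}
  dist 1: {S6}
  dist 2: {S8}
  dist 3: {S11}
  dist 4: {S7}
  dist 5: {S2}
  dist 6: {S1, S12}
  -> S1 reached at distance 6
Shortest path length = 6

6


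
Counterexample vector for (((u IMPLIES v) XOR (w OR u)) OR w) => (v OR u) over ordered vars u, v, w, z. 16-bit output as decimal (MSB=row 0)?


F1 = (((u IMPLIES v) XOR (w OR u)) OR w)
F2 = (v OR u)
Counterexample to F1=>F2 is where F1=1 and F2=0.
Evaluate each row (bits = u,v,w,z, MSB first):
  row 0 [0000]: F1=1 F2=0 -> F1&~F2 -> 1
  row 1 [0001]: F1=1 F2=0 -> F1&~F2 -> 1
  row 2 [0010]: F1=1 F2=0 -> F1&~F2 -> 1
  row 3 [0011]: F1=1 F2=0 -> F1&~F2 -> 1
  row 4 [0100]: F1=1 F2=1 -> F1&~F2 -> 0
  row 5 [0101]: F1=1 F2=1 -> F1&~F2 -> 0
  row 6 [0110]: F1=1 F2=1 -> F1&~F2 -> 0
  row 7 [0111]: F1=1 F2=1 -> F1&~F2 -> 0
  row 8 [1000]: F1=1 F2=1 -> F1&~F2 -> 0
  row 9 [1001]: F1=1 F2=1 -> F1&~F2 -> 0
  row 10 [1010]: F1=1 F2=1 -> F1&~F2 -> 0
  row 11 [1011]: F1=1 F2=1 -> F1&~F2 -> 0
  row 12 [1100]: F1=0 F2=1 -> F1&~F2 -> 0
  row 13 [1101]: F1=0 F2=1 -> F1&~F2 -> 0
  row 14 [1110]: F1=1 F2=1 -> F1&~F2 -> 0
  row 15 [1111]: F1=1 F2=1 -> F1&~F2 -> 0
Full result column, 4 rows per line (u,v fixed per line; w,z runs 00..11 left to right):
  rows 0-3 [u,v=00]: 1111  = hex F
  rows 4-7 [u,v=01]: 0000  = hex 0
  rows 8-11 [u,v=10]: 0000  = hex 0
  rows 12-15 [u,v=11]: 0000  = hex 0
Counterexample vector (row 0 .. row 15) = 1111000000000000
Output column grouped in 4s = 1111 0000 0000 0000 = 0xF000
Convert to decimal digit by digit (value = value*16 + digit):
  F -> 15
  15*16 + 0 = 240
  240*16 + 0 = 3840
  3840*16 + 0 = 61440
Decimal = 61440

61440


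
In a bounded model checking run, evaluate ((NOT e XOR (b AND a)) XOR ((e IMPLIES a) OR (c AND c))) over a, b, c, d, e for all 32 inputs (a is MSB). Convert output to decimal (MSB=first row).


Formula: ((NOT e XOR (b AND a)) XOR ((e IMPLIES a) OR (c AND c))) over a, b, c, d, e (32 rows)
Evaluate each row (bits = a,b,c,d,e, MSB first):
  row 0 [00000]: ((NOT 0 XOR (0 AND 0)) XOR ((0 IMPLIES 0) OR (0 AND 0))) -> 0
  row 1 [00001]: ((NOT 1 XOR (0 AND 0)) XOR ((1 IMPLIES 0) OR (0 AND 0))) -> 0
  row 2 [00010]: ((NOT 0 XOR (0 AND 0)) XOR ((0 IMPLIES 0) OR (0 AND 0))) -> 0
  row 3 [00011]: ((NOT 1 XOR (0 AND 0)) XOR ((1 IMPLIES 0) OR (0 AND 0))) -> 0
  row 4 [00100]: ((NOT 0 XOR (0 AND 0)) XOR ((0 IMPLIES 0) OR (1 AND 1))) -> 0
  row 5 [00101]: ((NOT 1 XOR (0 AND 0)) XOR ((1 IMPLIES 0) OR (1 AND 1))) -> 1
  row 6 [00110]: ((NOT 0 XOR (0 AND 0)) XOR ((0 IMPLIES 0) OR (1 AND 1))) -> 0
  row 7 [00111]: ((NOT 1 XOR (0 AND 0)) XOR ((1 IMPLIES 0) OR (1 AND 1))) -> 1
  row 8 [01000]: ((NOT 0 XOR (1 AND 0)) XOR ((0 IMPLIES 0) OR (0 AND 0))) -> 0
  row 9 [01001]: ((NOT 1 XOR (1 AND 0)) XOR ((1 IMPLIES 0) OR (0 AND 0))) -> 0
  row 10 [01010]: ((NOT 0 XOR (1 AND 0)) XOR ((0 IMPLIES 0) OR (0 AND 0))) -> 0
  row 11 [01011]: ((NOT 1 XOR (1 AND 0)) XOR ((1 IMPLIES 0) OR (0 AND 0))) -> 0
  row 12 [01100]: ((NOT 0 XOR (1 AND 0)) XOR ((0 IMPLIES 0) OR (1 AND 1))) -> 0
  row 13 [01101]: ((NOT 1 XOR (1 AND 0)) XOR ((1 IMPLIES 0) OR (1 AND 1))) -> 1
  row 14 [01110]: ((NOT 0 XOR (1 AND 0)) XOR ((0 IMPLIES 0) OR (1 AND 1))) -> 0
  row 15 [01111]: ((NOT 1 XOR (1 AND 0)) XOR ((1 IMPLIES 0) OR (1 AND 1))) -> 1
  row 16 [10000]: ((NOT 0 XOR (0 AND 1)) XOR ((0 IMPLIES 1) OR (0 AND 0))) -> 0
  row 17 [10001]: ((NOT 1 XOR (0 AND 1)) XOR ((1 IMPLIES 1) OR (0 AND 0))) -> 1
  row 18 [10010]: ((NOT 0 XOR (0 AND 1)) XOR ((0 IMPLIES 1) OR (0 AND 0))) -> 0
  row 19 [10011]: ((NOT 1 XOR (0 AND 1)) XOR ((1 IMPLIES 1) OR (0 AND 0))) -> 1
  row 20 [10100]: ((NOT 0 XOR (0 AND 1)) XOR ((0 IMPLIES 1) OR (1 AND 1))) -> 0
  row 21 [10101]: ((NOT 1 XOR (0 AND 1)) XOR ((1 IMPLIES 1) OR (1 AND 1))) -> 1
  row 22 [10110]: ((NOT 0 XOR (0 AND 1)) XOR ((0 IMPLIES 1) OR (1 AND 1))) -> 0
  row 23 [10111]: ((NOT 1 XOR (0 AND 1)) XOR ((1 IMPLIES 1) OR (1 AND 1))) -> 1
  row 24 [11000]: ((NOT 0 XOR (1 AND 1)) XOR ((0 IMPLIES 1) OR (0 AND 0))) -> 1
  row 25 [11001]: ((NOT 1 XOR (1 AND 1)) XOR ((1 IMPLIES 1) OR (0 AND 0))) -> 0
  row 26 [11010]: ((NOT 0 XOR (1 AND 1)) XOR ((0 IMPLIES 1) OR (0 AND 0))) -> 1
  row 27 [11011]: ((NOT 1 XOR (1 AND 1)) XOR ((1 IMPLIES 1) OR (0 AND 0))) -> 0
  row 28 [11100]: ((NOT 0 XOR (1 AND 1)) XOR ((0 IMPLIES 1) OR (1 AND 1))) -> 1
  row 29 [11101]: ((NOT 1 XOR (1 AND 1)) XOR ((1 IMPLIES 1) OR (1 AND 1))) -> 0
  row 30 [11110]: ((NOT 0 XOR (1 AND 1)) XOR ((0 IMPLIES 1) OR (1 AND 1))) -> 1
  row 31 [11111]: ((NOT 1 XOR (1 AND 1)) XOR ((1 IMPLIES 1) OR (1 AND 1))) -> 0
Full result column, 4 rows per line (a,b,c fixed per line; d,e runs 00..11 left to right):
  rows 0-3 [a,b,c=000]: 0000  = hex 0
  rows 4-7 [a,b,c=001]: 0101  = hex 5
  rows 8-11 [a,b,c=010]: 0000  = hex 0
  rows 12-15 [a,b,c=011]: 0101  = hex 5
  rows 16-19 [a,b,c=100]: 0101  = hex 5
  rows 20-23 [a,b,c=101]: 0101  = hex 5
  rows 24-27 [a,b,c=110]: 1010  = hex A
  rows 28-31 [a,b,c=111]: 1010  = hex A
Output column (row 0 .. row 31) = 00000101000001010101010110101010
Output column grouped in 4s = 0000 0101 0000 0101 0101 0101 1010 1010 = 0x050555AA
Convert to decimal digit by digit (value = value*16 + digit):
  0 -> 0
  0*16 + 5 = 5
  5*16 + 0 = 80
  80*16 + 5 = 1285
  1285*16 + 5 = 20565
  20565*16 + 5 = 329045
  329045*16 + 10 (A) = 5264730
  5264730*16 + 10 (A) = 84235690
Decimal = 84235690

84235690


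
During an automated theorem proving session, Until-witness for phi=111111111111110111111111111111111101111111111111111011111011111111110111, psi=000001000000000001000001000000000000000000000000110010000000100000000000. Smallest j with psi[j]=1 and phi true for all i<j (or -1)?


(phi U psi) at 0: need smallest j with psi[j]=1 and phi[i]=1 for all i in [0,j).
Scan from step 0:
  step 0: phi=1, psi=0 -> continue
  step 1: phi=1, psi=0 -> continue
  step 2: phi=1, psi=0 -> continue
  step 3: phi=1, psi=0 -> continue
  step 5: psi=1 and phi held for [0,5) -> witness found
Witness step = 5

5


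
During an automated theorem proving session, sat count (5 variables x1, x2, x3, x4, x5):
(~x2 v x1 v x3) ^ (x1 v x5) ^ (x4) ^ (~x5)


CNF with 4 clauses over 5 vars (32 assignments).
An assignment satisfies CNF iff every clause has >=1 true literal.
Check each row (bits = x1,x2,x3,x4,x5; clause T/F shown):
  row 0 [00000]: clauses=TFFT -> 0
  row 1 [00001]: clauses=TTFF -> 0
  row 2 [00010]: clauses=TFTT -> 0
  row 3 [00011]: clauses=TTTF -> 0
  row 4 [00100]: clauses=TFFT -> 0
  row 5 [00101]: clauses=TTFF -> 0
  row 6 [00110]: clauses=TFTT -> 0
  row 7 [00111]: clauses=TTTF -> 0
  row 8 [01000]: clauses=FFFT -> 0
  row 9 [01001]: clauses=FTFF -> 0
  row 10 [01010]: clauses=FFTT -> 0
  row 11 [01011]: clauses=FTTF -> 0
  row 12 [01100]: clauses=TFFT -> 0
  row 13 [01101]: clauses=TTFF -> 0
  row 14 [01110]: clauses=TFTT -> 0
  row 15 [01111]: clauses=TTTF -> 0
  row 16 [10000]: clauses=TTFT -> 0
  row 17 [10001]: clauses=TTFF -> 0
  row 18 [10010]: clauses=TTTT -> 1
  row 19 [10011]: clauses=TTTF -> 0
  row 20 [10100]: clauses=TTFT -> 0
  row 21 [10101]: clauses=TTFF -> 0
  row 22 [10110]: clauses=TTTT -> 1
  row 23 [10111]: clauses=TTTF -> 0
  row 24 [11000]: clauses=TTFT -> 0
  row 25 [11001]: clauses=TTFF -> 0
  row 26 [11010]: clauses=TTTT -> 1
  row 27 [11011]: clauses=TTTF -> 0
  row 28 [11100]: clauses=TTFT -> 0
  row 29 [11101]: clauses=TTFF -> 0
  row 30 [11110]: clauses=TTTT -> 1
  row 31 [11111]: clauses=TTTF -> 0
Full result column, 8 rows per line (x1,x2 fixed per line; x3,x4,x5 runs 000..111 left to right):
  rows 0-7 [x1,x2=00]: 00000000  (ones: 0)
  rows 8-15 [x1,x2=01]: 00000000  (ones: 0)
  rows 16-23 [x1,x2=10]: 00100010  (ones: 2)
  rows 24-31 [x1,x2=11]: 00100010  (ones: 2)
Satisfying assignments = 0+0+2+2 = 4

4


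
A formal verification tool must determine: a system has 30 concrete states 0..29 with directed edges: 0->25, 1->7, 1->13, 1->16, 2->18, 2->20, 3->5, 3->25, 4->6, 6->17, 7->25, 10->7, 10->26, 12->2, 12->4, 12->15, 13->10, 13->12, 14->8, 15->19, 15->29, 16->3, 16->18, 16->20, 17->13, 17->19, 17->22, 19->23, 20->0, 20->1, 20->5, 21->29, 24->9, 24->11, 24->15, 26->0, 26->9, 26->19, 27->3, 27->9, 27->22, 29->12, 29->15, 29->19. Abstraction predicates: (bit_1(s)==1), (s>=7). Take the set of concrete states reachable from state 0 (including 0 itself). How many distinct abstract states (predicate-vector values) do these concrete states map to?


BFS from 0:
Concrete reachable: {0, 25}
Abstract via predicates (bit_1(s)==1), (s>=7):
  (0,0) <- {0}
  (0,1) <- {25}
Distinct abstract states = 2

2


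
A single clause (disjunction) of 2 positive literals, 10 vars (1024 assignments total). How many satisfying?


Step 1: Total=2^10=1024
Step 2: Unsat when all 2 false: 2^8=256
Step 3: Sat=1024-256=768

768


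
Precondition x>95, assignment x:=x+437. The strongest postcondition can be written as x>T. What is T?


Formula: sp(P, x:=E) = exists old_x. (x = E[old_x/x]) AND P[old_x/x] (old_x is the value of x before the assignment; eliminate old_x by solving x = E[old_x/x] for old_x)
Step 1: Precondition P: x>95, i.e. old_x > 95
Step 2: Assignment gives x = old_x + 437, so old_x = x - 437
Step 3: Substitute into P: x - 437 > 95
Step 4: Simplify: x > 95+437 = 532

532


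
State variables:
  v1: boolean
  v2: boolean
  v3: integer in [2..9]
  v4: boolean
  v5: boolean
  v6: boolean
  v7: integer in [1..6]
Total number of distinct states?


State space = product of domain sizes of all variables.
Domain sizes:
  v1 (boolean): 2
  v2 (boolean): 2
  v3 (integer in [2..9]): 8
  v4 (boolean): 2
  v5 (boolean): 2
  v6 (boolean): 2
  v7 (integer in [1..6]): 6
Product = 2 * 2 * 8 * 2 * 2 * 2 * 6 = 1536

1536


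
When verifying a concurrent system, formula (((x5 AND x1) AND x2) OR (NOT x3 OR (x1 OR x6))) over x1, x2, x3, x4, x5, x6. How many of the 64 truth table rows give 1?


Formula: (((x5 AND x1) AND x2) OR (NOT x3 OR (x1 OR x6))) over 6 vars (64 rows)
Evaluate each row (x1, x2, x3, x4, x5, x6 as bits, MSB first):
  row 0 [000000]: (((0 AND 0) AND 0) OR (NOT 0 OR (0 OR 0))) -> 1
  row 1 [000001]: (((0 AND 0) AND 0) OR (NOT 0 OR (0 OR 1))) -> 1
  row 2 [000010]: (((1 AND 0) AND 0) OR (NOT 0 OR (0 OR 0))) -> 1
  row 3 [000011]: (((1 AND 0) AND 0) OR (NOT 0 OR (0 OR 1))) -> 1
  row 4 [000100]: (((0 AND 0) AND 0) OR (NOT 0 OR (0 OR 0))) -> 1
  (every remaining row is evaluated the same way; all 64 results are listed next)
Full result column, 8 rows per line (x1,x2,x3 fixed per line; x4,x5,x6 runs 000..111 left to right):
  rows 0-7 [x1,x2,x3=000]: 11111111  (ones: 8)
  rows 8-15 [x1,x2,x3=001]: 01010101  (ones: 4)
  rows 16-23 [x1,x2,x3=010]: 11111111  (ones: 8)
  rows 24-31 [x1,x2,x3=011]: 01010101  (ones: 4)
  rows 32-39 [x1,x2,x3=100]: 11111111  (ones: 8)
  rows 40-47 [x1,x2,x3=101]: 11111111  (ones: 8)
  rows 48-55 [x1,x2,x3=110]: 11111111  (ones: 8)
  rows 56-63 [x1,x2,x3=111]: 11111111  (ones: 8)
Count of 1-rows = 8+4+8+4+8+8+8+8 = 56

56


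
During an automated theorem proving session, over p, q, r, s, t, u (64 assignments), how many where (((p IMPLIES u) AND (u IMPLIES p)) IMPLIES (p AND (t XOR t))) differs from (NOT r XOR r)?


F1 = (((p IMPLIES u) AND (u IMPLIES p)) IMPLIES (p AND (t XOR t)))
F2 = (NOT r XOR r)
Evaluate both on each of 64 rows (bits = p,q,r,s,t,u):
  row 0 [000000]: F1=0 F2=1 (differ) -> 1
  row 1 [000001]: F1=1 F2=1 -> 0
  row 2 [000010]: F1=0 F2=1 (differ) -> 1
  row 3 [000011]: F1=1 F2=1 -> 0
  row 4 [000100]: F1=0 F2=1 (differ) -> 1
  (every remaining row is evaluated the same way; all 64 results are listed next)
Full result column, 8 rows per line (p,q,r fixed per line; s,t,u runs 000..111 left to right):
  rows 0-7 [p,q,r=000]: 10101010  (ones: 4)
  rows 8-15 [p,q,r=001]: 10101010  (ones: 4)
  rows 16-23 [p,q,r=010]: 10101010  (ones: 4)
  rows 24-31 [p,q,r=011]: 10101010  (ones: 4)
  rows 32-39 [p,q,r=100]: 01010101  (ones: 4)
  rows 40-47 [p,q,r=101]: 01010101  (ones: 4)
  rows 48-55 [p,q,r=110]: 01010101  (ones: 4)
  rows 56-63 [p,q,r=111]: 01010101  (ones: 4)
Disagreements = 4+4+4+4+4+4+4+4 = 32

32


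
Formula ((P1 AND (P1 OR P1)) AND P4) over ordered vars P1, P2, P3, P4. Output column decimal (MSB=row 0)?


Formula: ((P1 AND (P1 OR P1)) AND P4) over P1, P2, P3, P4 (16 rows)
Evaluate each row (bits = P1,P2,P3,P4, MSB first):
  row 0 [0000]: ((0 AND (0 OR 0)) AND 0) -> 0
  row 1 [0001]: ((0 AND (0 OR 0)) AND 1) -> 0
  row 2 [0010]: ((0 AND (0 OR 0)) AND 0) -> 0
  row 3 [0011]: ((0 AND (0 OR 0)) AND 1) -> 0
  row 4 [0100]: ((0 AND (0 OR 0)) AND 0) -> 0
  row 5 [0101]: ((0 AND (0 OR 0)) AND 1) -> 0
  row 6 [0110]: ((0 AND (0 OR 0)) AND 0) -> 0
  row 7 [0111]: ((0 AND (0 OR 0)) AND 1) -> 0
  row 8 [1000]: ((1 AND (1 OR 1)) AND 0) -> 0
  row 9 [1001]: ((1 AND (1 OR 1)) AND 1) -> 1
  row 10 [1010]: ((1 AND (1 OR 1)) AND 0) -> 0
  row 11 [1011]: ((1 AND (1 OR 1)) AND 1) -> 1
  row 12 [1100]: ((1 AND (1 OR 1)) AND 0) -> 0
  row 13 [1101]: ((1 AND (1 OR 1)) AND 1) -> 1
  row 14 [1110]: ((1 AND (1 OR 1)) AND 0) -> 0
  row 15 [1111]: ((1 AND (1 OR 1)) AND 1) -> 1
Full result column, 4 rows per line (P1,P2 fixed per line; P3,P4 runs 00..11 left to right):
  rows 0-3 [P1,P2=00]: 0000  = hex 0
  rows 4-7 [P1,P2=01]: 0000  = hex 0
  rows 8-11 [P1,P2=10]: 0101  = hex 5
  rows 12-15 [P1,P2=11]: 0101  = hex 5
Output column (row 0 .. row 15) = 0000000001010101
Output column grouped in 4s = 0000 0000 0101 0101 = 0x0055
Convert to decimal digit by digit (value = value*16 + digit):
  0 -> 0
  0*16 + 0 = 0
  0*16 + 5 = 5
  5*16 + 5 = 85
Decimal = 85

85


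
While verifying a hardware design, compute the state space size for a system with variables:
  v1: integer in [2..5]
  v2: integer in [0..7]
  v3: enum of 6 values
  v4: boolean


State space = product of domain sizes of all variables.
Domain sizes:
  v1 (integer in [2..5]): 4
  v2 (integer in [0..7]): 8
  v3 (enum of 6 values): 6
  v4 (boolean): 2
Product = 4 * 8 * 6 * 2 = 384

384


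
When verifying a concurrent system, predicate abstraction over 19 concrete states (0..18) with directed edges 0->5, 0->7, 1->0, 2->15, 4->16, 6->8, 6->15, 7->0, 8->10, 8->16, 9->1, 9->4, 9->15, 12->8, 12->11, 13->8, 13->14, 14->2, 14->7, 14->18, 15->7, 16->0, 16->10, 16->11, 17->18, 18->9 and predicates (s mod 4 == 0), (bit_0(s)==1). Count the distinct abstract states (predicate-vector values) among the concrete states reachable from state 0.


BFS from 0:
Concrete reachable: {0, 5, 7}
Abstract via predicates (s mod 4 == 0), (bit_0(s)==1):
  (0,1) <- {5, 7}
  (1,0) <- {0}
Distinct abstract states = 2

2


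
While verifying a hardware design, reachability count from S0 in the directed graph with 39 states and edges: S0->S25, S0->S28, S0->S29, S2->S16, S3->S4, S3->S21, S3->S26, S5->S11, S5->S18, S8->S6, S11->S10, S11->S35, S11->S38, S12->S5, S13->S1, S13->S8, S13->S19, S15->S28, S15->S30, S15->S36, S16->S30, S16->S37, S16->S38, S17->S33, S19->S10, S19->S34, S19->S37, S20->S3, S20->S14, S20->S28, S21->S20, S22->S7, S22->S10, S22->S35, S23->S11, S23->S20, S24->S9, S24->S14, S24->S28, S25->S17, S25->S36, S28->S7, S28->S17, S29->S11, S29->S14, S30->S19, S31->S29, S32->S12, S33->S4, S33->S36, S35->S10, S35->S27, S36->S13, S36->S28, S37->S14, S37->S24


BFS from S0:
  layer 0: {S0}
  layer 1: {S25, S28, S29}
  layer 2: {S7, S11, S14, S17, S36}
  layer 3: {S10, S13, S33, S35, S38}
  layer 4: {S1, S4, S8, S19, S27}
  layer 5: {S6, S34, S37}
  layer 6: {S24}
  layer 7: {S9}
Reachable set: {S0, S1, S4, S6, S7, S8, S9, S10, S11, S13, S14, S17, S19, S24, S25, S27, S28, S29, S33, S34, S35, S36, S37, S38}
Count = 24

24


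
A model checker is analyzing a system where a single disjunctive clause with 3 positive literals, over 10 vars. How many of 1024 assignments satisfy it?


Step 1: Total=2^10=1024
Step 2: Unsat when all 3 false: 2^7=128
Step 3: Sat=1024-128=896

896


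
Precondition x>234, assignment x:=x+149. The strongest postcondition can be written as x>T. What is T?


Formula: sp(P, x:=E) = exists old_x. (x = E[old_x/x]) AND P[old_x/x] (old_x is the value of x before the assignment; eliminate old_x by solving x = E[old_x/x] for old_x)
Step 1: Precondition P: x>234, i.e. old_x > 234
Step 2: Assignment gives x = old_x + 149, so old_x = x - 149
Step 3: Substitute into P: x - 149 > 234
Step 4: Simplify: x > 234+149 = 383

383


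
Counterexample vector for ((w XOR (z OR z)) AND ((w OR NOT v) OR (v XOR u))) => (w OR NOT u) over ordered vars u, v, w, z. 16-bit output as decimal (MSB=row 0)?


F1 = ((w XOR (z OR z)) AND ((w OR NOT v) OR (v XOR u)))
F2 = (w OR NOT u)
Counterexample to F1=>F2 is where F1=1 and F2=0.
Evaluate each row (bits = u,v,w,z, MSB first):
  row 0 [0000]: F1=0 F2=1 -> F1&~F2 -> 0
  row 1 [0001]: F1=1 F2=1 -> F1&~F2 -> 0
  row 2 [0010]: F1=1 F2=1 -> F1&~F2 -> 0
  row 3 [0011]: F1=0 F2=1 -> F1&~F2 -> 0
  row 4 [0100]: F1=0 F2=1 -> F1&~F2 -> 0
  row 5 [0101]: F1=1 F2=1 -> F1&~F2 -> 0
  row 6 [0110]: F1=1 F2=1 -> F1&~F2 -> 0
  row 7 [0111]: F1=0 F2=1 -> F1&~F2 -> 0
  row 8 [1000]: F1=0 F2=0 -> F1&~F2 -> 0
  row 9 [1001]: F1=1 F2=0 -> F1&~F2 -> 1
  row 10 [1010]: F1=1 F2=1 -> F1&~F2 -> 0
  row 11 [1011]: F1=0 F2=1 -> F1&~F2 -> 0
  row 12 [1100]: F1=0 F2=0 -> F1&~F2 -> 0
  row 13 [1101]: F1=0 F2=0 -> F1&~F2 -> 0
  row 14 [1110]: F1=1 F2=1 -> F1&~F2 -> 0
  row 15 [1111]: F1=0 F2=1 -> F1&~F2 -> 0
Full result column, 4 rows per line (u,v fixed per line; w,z runs 00..11 left to right):
  rows 0-3 [u,v=00]: 0000  = hex 0
  rows 4-7 [u,v=01]: 0000  = hex 0
  rows 8-11 [u,v=10]: 0100  = hex 4
  rows 12-15 [u,v=11]: 0000  = hex 0
Counterexample vector (row 0 .. row 15) = 0000000001000000
Output column grouped in 4s = 0000 0000 0100 0000 = 0x0040
Convert to decimal digit by digit (value = value*16 + digit):
  0 -> 0
  0*16 + 0 = 0
  0*16 + 4 = 4
  4*16 + 0 = 64
Decimal = 64

64


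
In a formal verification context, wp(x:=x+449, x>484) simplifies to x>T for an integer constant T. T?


Formula: wp(x:=E, P) = P[E/x] (substitute E for x in postcondition)
Step 1: Postcondition: x>484
Step 2: Substitute x+449 for x: x+449>484
Step 3: Solve for x: x > 484-449 = 35

35


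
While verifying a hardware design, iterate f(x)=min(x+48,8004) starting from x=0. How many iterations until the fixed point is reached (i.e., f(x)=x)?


Step 1: x=0, cap=8004, increment=48
Step 2: x grows by 48 each step until capped at 8004; fixed point is x=8004
Step 3: iterations = ceil(8004/48) = 167

167


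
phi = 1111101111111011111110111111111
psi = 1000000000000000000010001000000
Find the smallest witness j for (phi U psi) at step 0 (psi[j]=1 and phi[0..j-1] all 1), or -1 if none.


(phi U psi) at 0: need smallest j with psi[j]=1 and phi[i]=1 for all i in [0,j).
Scan from step 0:
  step 0: psi=1 and phi held for [0,0) -> witness found
Witness step = 0

0


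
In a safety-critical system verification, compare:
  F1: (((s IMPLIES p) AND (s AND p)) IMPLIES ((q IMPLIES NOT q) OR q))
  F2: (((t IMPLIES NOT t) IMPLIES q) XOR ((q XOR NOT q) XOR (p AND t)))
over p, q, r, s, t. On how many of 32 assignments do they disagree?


F1 = (((s IMPLIES p) AND (s AND p)) IMPLIES ((q IMPLIES NOT q) OR q))
F2 = (((t IMPLIES NOT t) IMPLIES q) XOR ((q XOR NOT q) XOR (p AND t)))
Evaluate both on each of 32 rows (bits = p,q,r,s,t):
  row 0 [00000]: F1=1 F2=1 -> 0
  row 1 [00001]: F1=1 F2=0 (differ) -> 1
  row 2 [00010]: F1=1 F2=1 -> 0
  row 3 [00011]: F1=1 F2=0 (differ) -> 1
  row 4 [00100]: F1=1 F2=1 -> 0
  row 5 [00101]: F1=1 F2=0 (differ) -> 1
  row 6 [00110]: F1=1 F2=1 -> 0
  row 7 [00111]: F1=1 F2=0 (differ) -> 1
  row 8 [01000]: F1=1 F2=0 (differ) -> 1
  row 9 [01001]: F1=1 F2=0 (differ) -> 1
  row 10 [01010]: F1=1 F2=0 (differ) -> 1
  row 11 [01011]: F1=1 F2=0 (differ) -> 1
  row 12 [01100]: F1=1 F2=0 (differ) -> 1
  row 13 [01101]: F1=1 F2=0 (differ) -> 1
  row 14 [01110]: F1=1 F2=0 (differ) -> 1
  row 15 [01111]: F1=1 F2=0 (differ) -> 1
  row 16 [10000]: F1=1 F2=1 -> 0
  row 17 [10001]: F1=1 F2=1 -> 0
  row 18 [10010]: F1=1 F2=1 -> 0
  row 19 [10011]: F1=1 F2=1 -> 0
  row 20 [10100]: F1=1 F2=1 -> 0
  row 21 [10101]: F1=1 F2=1 -> 0
  row 22 [10110]: F1=1 F2=1 -> 0
  row 23 [10111]: F1=1 F2=1 -> 0
  row 24 [11000]: F1=1 F2=0 (differ) -> 1
  row 25 [11001]: F1=1 F2=1 -> 0
  row 26 [11010]: F1=1 F2=0 (differ) -> 1
  row 27 [11011]: F1=1 F2=1 -> 0
  row 28 [11100]: F1=1 F2=0 (differ) -> 1
  row 29 [11101]: F1=1 F2=1 -> 0
  row 30 [11110]: F1=1 F2=0 (differ) -> 1
  row 31 [11111]: F1=1 F2=1 -> 0
Full result column, 8 rows per line (p,q fixed per line; r,s,t runs 000..111 left to right):
  rows 0-7 [p,q=00]: 01010101  (ones: 4)
  rows 8-15 [p,q=01]: 11111111  (ones: 8)
  rows 16-23 [p,q=10]: 00000000  (ones: 0)
  rows 24-31 [p,q=11]: 10101010  (ones: 4)
Disagreements = 4+8+0+4 = 16

16


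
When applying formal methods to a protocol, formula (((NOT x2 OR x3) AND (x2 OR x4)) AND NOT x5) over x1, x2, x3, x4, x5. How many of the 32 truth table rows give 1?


Formula: (((NOT x2 OR x3) AND (x2 OR x4)) AND NOT x5) over 5 vars (32 rows)
Evaluate each row (x1, x2, x3, x4, x5 as bits, MSB first):
  row 0 [00000]: (((NOT 0 OR 0) AND (0 OR 0)) AND NOT 0) -> 0
  row 1 [00001]: (((NOT 0 OR 0) AND (0 OR 0)) AND NOT 1) -> 0
  row 2 [00010]: (((NOT 0 OR 0) AND (0 OR 1)) AND NOT 0) -> 1
  row 3 [00011]: (((NOT 0 OR 0) AND (0 OR 1)) AND NOT 1) -> 0
  row 4 [00100]: (((NOT 0 OR 1) AND (0 OR 0)) AND NOT 0) -> 0
  row 5 [00101]: (((NOT 0 OR 1) AND (0 OR 0)) AND NOT 1) -> 0
  row 6 [00110]: (((NOT 0 OR 1) AND (0 OR 1)) AND NOT 0) -> 1
  row 7 [00111]: (((NOT 0 OR 1) AND (0 OR 1)) AND NOT 1) -> 0
  row 8 [01000]: (((NOT 1 OR 0) AND (1 OR 0)) AND NOT 0) -> 0
  row 9 [01001]: (((NOT 1 OR 0) AND (1 OR 0)) AND NOT 1) -> 0
  row 10 [01010]: (((NOT 1 OR 0) AND (1 OR 1)) AND NOT 0) -> 0
  row 11 [01011]: (((NOT 1 OR 0) AND (1 OR 1)) AND NOT 1) -> 0
  row 12 [01100]: (((NOT 1 OR 1) AND (1 OR 0)) AND NOT 0) -> 1
  row 13 [01101]: (((NOT 1 OR 1) AND (1 OR 0)) AND NOT 1) -> 0
  row 14 [01110]: (((NOT 1 OR 1) AND (1 OR 1)) AND NOT 0) -> 1
  row 15 [01111]: (((NOT 1 OR 1) AND (1 OR 1)) AND NOT 1) -> 0
  row 16 [10000]: (((NOT 0 OR 0) AND (0 OR 0)) AND NOT 0) -> 0
  row 17 [10001]: (((NOT 0 OR 0) AND (0 OR 0)) AND NOT 1) -> 0
  row 18 [10010]: (((NOT 0 OR 0) AND (0 OR 1)) AND NOT 0) -> 1
  row 19 [10011]: (((NOT 0 OR 0) AND (0 OR 1)) AND NOT 1) -> 0
  row 20 [10100]: (((NOT 0 OR 1) AND (0 OR 0)) AND NOT 0) -> 0
  row 21 [10101]: (((NOT 0 OR 1) AND (0 OR 0)) AND NOT 1) -> 0
  row 22 [10110]: (((NOT 0 OR 1) AND (0 OR 1)) AND NOT 0) -> 1
  row 23 [10111]: (((NOT 0 OR 1) AND (0 OR 1)) AND NOT 1) -> 0
  row 24 [11000]: (((NOT 1 OR 0) AND (1 OR 0)) AND NOT 0) -> 0
  row 25 [11001]: (((NOT 1 OR 0) AND (1 OR 0)) AND NOT 1) -> 0
  row 26 [11010]: (((NOT 1 OR 0) AND (1 OR 1)) AND NOT 0) -> 0
  row 27 [11011]: (((NOT 1 OR 0) AND (1 OR 1)) AND NOT 1) -> 0
  row 28 [11100]: (((NOT 1 OR 1) AND (1 OR 0)) AND NOT 0) -> 1
  row 29 [11101]: (((NOT 1 OR 1) AND (1 OR 0)) AND NOT 1) -> 0
  row 30 [11110]: (((NOT 1 OR 1) AND (1 OR 1)) AND NOT 0) -> 1
  row 31 [11111]: (((NOT 1 OR 1) AND (1 OR 1)) AND NOT 1) -> 0
Full result column, 8 rows per line (x1,x2 fixed per line; x3,x4,x5 runs 000..111 left to right):
  rows 0-7 [x1,x2=00]: 00100010  (ones: 2)
  rows 8-15 [x1,x2=01]: 00001010  (ones: 2)
  rows 16-23 [x1,x2=10]: 00100010  (ones: 2)
  rows 24-31 [x1,x2=11]: 00001010  (ones: 2)
Count of 1-rows = 2+2+2+2 = 8

8
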